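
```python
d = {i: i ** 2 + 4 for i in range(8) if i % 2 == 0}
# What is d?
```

{0: 4, 2: 8, 4: 20, 6: 40}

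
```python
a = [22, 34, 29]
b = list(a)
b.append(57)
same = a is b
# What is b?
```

After line 1: a = [22, 34, 29]
After line 2 (b = list(a) is a shallow copy, new object): a = [22, 34, 29], b = [22, 34, 29]
After line 3 (append only mutates b): a = [22, 34, 29], b = [22, 34, 29, 57]
After line 4 (same = a is b; different objects -> False): same = False

[22, 34, 29, 57]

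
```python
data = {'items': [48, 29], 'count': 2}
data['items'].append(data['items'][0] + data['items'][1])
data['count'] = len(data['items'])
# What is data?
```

After line 1: data = {'items': [48, 29], 'count': 2}
After line 2 (append 48 + 29 = 77): data = {'items': [48, 29, 77], 'count': 2}
After line 3 (count = len(items) = 3): data = {'items': [48, 29, 77], 'count': 3}

{'items': [48, 29, 77], 'count': 3}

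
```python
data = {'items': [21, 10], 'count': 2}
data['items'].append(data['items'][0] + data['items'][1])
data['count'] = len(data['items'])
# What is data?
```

After line 1: data = {'items': [21, 10], 'count': 2}
After line 2 (append 21 + 10 = 31): data = {'items': [21, 10, 31], 'count': 2}
After line 3 (count = len(items) = 3): data = {'items': [21, 10, 31], 'count': 3}

{'items': [21, 10, 31], 'count': 3}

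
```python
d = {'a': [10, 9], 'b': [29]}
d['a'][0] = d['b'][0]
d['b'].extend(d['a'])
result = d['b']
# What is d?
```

After line 1: d = {'a': [10, 9], 'b': [29]}
After line 2 (a[0] = b[0] = 29): d = {'a': [29, 9], 'b': [29]}
After line 3 (b.extend(a) appends [29, 9]): d = {'a': [29, 9], 'b': [29, 29, 9]}
After line 4: result = d['b'] = [29, 29, 9]

{'a': [29, 9], 'b': [29, 29, 9]}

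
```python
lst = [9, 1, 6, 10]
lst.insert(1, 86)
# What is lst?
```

[9, 86, 1, 6, 10]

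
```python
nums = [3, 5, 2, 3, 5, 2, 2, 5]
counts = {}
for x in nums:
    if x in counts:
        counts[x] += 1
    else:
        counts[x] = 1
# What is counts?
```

Initial: counts = {}, nums = [3, 5, 2, 3, 5, 2, 2, 5]
See 3: counts = {3: 1}
See 5: counts = {3: 1, 5: 1}
See 2: counts = {3: 1, 5: 1, 2: 1}
See 3: counts = {3: 2, 5: 1, 2: 1}
See 5: counts = {3: 2, 5: 2, 2: 1}
See 2: counts = {3: 2, 5: 2, 2: 2}
See 2: counts = {3: 2, 5: 2, 2: 3}
See 5: counts = {3: 2, 5: 3, 2: 3}

{3: 2, 5: 3, 2: 3}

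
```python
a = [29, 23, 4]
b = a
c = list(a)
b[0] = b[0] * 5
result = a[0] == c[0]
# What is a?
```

After line 1: a = [29, 23, 4]
After line 2 (b = a, alias): a = [29, 23, 4], b = [29, 23, 4]
After line 3 (c = list(a) is a copy, new object): c = [29, 23, 4]
After line 4 (b[0] = 29 * 5 = 145; mutates shared a/b): a = b = [145, 23, 4], c = [29, 23, 4]
After line 5 (a[0] = 145, c[0] = 29; result = False)

[145, 23, 4]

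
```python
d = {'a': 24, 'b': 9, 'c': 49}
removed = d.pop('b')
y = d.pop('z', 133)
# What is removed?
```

After line 1: d = {'a': 24, 'b': 9, 'c': 49}
After line 2 (pop 'b' returns 9): d = {'a': 24, 'c': 49}, removed = 9
After line 3 (pop 'z' missing, returns default 133): d = {'a': 24, 'c': 49}, y = 133

9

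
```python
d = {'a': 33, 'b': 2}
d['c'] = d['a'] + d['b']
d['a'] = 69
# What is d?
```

After line 1: d = {'a': 33, 'b': 2}
After line 2 (d['c'] = 33 + 2): d = {'a': 33, 'b': 2, 'c': 35}
After line 3: d = {'a': 69, 'b': 2, 'c': 35}

{'a': 69, 'b': 2, 'c': 35}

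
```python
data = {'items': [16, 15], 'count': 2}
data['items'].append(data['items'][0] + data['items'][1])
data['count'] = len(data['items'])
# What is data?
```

After line 1: data = {'items': [16, 15], 'count': 2}
After line 2 (append 16 + 15 = 31): data = {'items': [16, 15, 31], 'count': 2}
After line 3 (count = len(items) = 3): data = {'items': [16, 15, 31], 'count': 3}

{'items': [16, 15, 31], 'count': 3}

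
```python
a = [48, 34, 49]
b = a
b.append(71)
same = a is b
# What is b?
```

After line 1: a = [48, 34, 49]
After line 2 (b = a is an alias, same object): a = [48, 34, 49], b = [48, 34, 49]
After line 3 (b.append mutates the shared list): a = [48, 34, 49, 71], b = [48, 34, 49, 71]
After line 4 (same = a is b; same object -> True): same = True

[48, 34, 49, 71]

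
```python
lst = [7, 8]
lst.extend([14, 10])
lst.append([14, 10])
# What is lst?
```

After line 1: lst = [7, 8]
After line 2 (extend unpacks [14, 10]): lst = [7, 8, 14, 10]
After line 3 (append adds [14, 10] as single element): lst = [7, 8, 14, 10, [14, 10]]

[7, 8, 14, 10, [14, 10]]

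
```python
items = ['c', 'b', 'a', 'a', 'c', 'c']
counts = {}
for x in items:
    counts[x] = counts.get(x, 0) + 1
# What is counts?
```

Initial: counts = {}, items = ['c', 'b', 'a', 'a', 'c', 'c']
See 'c': counts = {'c': 1}
See 'b': counts = {'c': 1, 'b': 1}
See 'a': counts = {'c': 1, 'b': 1, 'a': 1}
See 'a': counts = {'c': 1, 'b': 1, 'a': 2}
See 'c': counts = {'c': 2, 'b': 1, 'a': 2}
See 'c': counts = {'c': 3, 'b': 1, 'a': 2}

{'c': 3, 'b': 1, 'a': 2}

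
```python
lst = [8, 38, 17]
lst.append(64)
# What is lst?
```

[8, 38, 17, 64]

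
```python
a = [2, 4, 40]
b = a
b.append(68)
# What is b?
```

After line 1: a = [2, 4, 40]
After line 2 (b = a is an alias, same object): a = [2, 4, 40], b = [2, 4, 40]
After line 3 (b.append mutates the shared list): a = [2, 4, 40, 68], b = [2, 4, 40, 68]

[2, 4, 40, 68]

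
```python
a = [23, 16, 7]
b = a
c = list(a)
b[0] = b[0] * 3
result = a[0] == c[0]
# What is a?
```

After line 1: a = [23, 16, 7]
After line 2 (b = a, alias): a = [23, 16, 7], b = [23, 16, 7]
After line 3 (c = list(a) is a copy, new object): c = [23, 16, 7]
After line 4 (b[0] = 23 * 3 = 69; mutates shared a/b): a = b = [69, 16, 7], c = [23, 16, 7]
After line 5 (a[0] = 69, c[0] = 23; result = False)

[69, 16, 7]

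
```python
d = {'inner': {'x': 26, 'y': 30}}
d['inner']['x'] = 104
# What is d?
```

After line 1: d = {'inner': {'x': 26, 'y': 30}}
After line 2 (inner x overwritten): d = {'inner': {'x': 104, 'y': 30}}

{'inner': {'x': 104, 'y': 30}}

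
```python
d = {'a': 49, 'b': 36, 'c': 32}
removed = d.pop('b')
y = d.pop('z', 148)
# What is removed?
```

After line 1: d = {'a': 49, 'b': 36, 'c': 32}
After line 2 (pop 'b' returns 36): d = {'a': 49, 'c': 32}, removed = 36
After line 3 (pop 'z' missing, returns default 148): d = {'a': 49, 'c': 32}, y = 148

36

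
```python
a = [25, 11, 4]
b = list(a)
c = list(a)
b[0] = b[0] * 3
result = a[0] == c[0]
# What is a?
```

After line 1: a = [25, 11, 4]
After line 2 (b = list(a), copy): a = [25, 11, 4], b = [25, 11, 4]
After line 3 (c = list(a) is a copy, new object): c = [25, 11, 4]
After line 4 (b[0] = 25 * 3 = 75; only b mutates (copy)): a = [25, 11, 4], b = [75, 11, 4], c = [25, 11, 4]
After line 5 (a[0] = 25, c[0] = 25; result = True)

[25, 11, 4]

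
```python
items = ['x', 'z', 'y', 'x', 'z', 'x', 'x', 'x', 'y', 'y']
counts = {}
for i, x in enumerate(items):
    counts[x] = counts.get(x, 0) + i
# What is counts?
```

Initial: counts = {}, items = ['x', 'z', 'y', 'x', 'z', 'x', 'x', 'x', 'y', 'y']
i=0, x='x': counts = {'x': 0}
i=1, x='z': counts = {'x': 0, 'z': 1}
i=2, x='y': counts = {'x': 0, 'z': 1, 'y': 2}
i=3, x='x': counts = {'x': 3, 'z': 1, 'y': 2}
i=4, x='z': counts = {'x': 3, 'z': 5, 'y': 2}
i=5, x='x': counts = {'x': 8, 'z': 5, 'y': 2}
i=6, x='x': counts = {'x': 14, 'z': 5, 'y': 2}
i=7, x='x': counts = {'x': 21, 'z': 5, 'y': 2}
i=8, x='y': counts = {'x': 21, 'z': 5, 'y': 10}
i=9, x='y': counts = {'x': 21, 'z': 5, 'y': 19}

{'x': 21, 'z': 5, 'y': 19}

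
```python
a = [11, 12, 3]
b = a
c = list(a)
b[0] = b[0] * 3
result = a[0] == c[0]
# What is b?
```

After line 1: a = [11, 12, 3]
After line 2 (b = a, alias): a = [11, 12, 3], b = [11, 12, 3]
After line 3 (c = list(a) is a copy, new object): c = [11, 12, 3]
After line 4 (b[0] = 11 * 3 = 33; mutates shared a/b): a = b = [33, 12, 3], c = [11, 12, 3]
After line 5 (a[0] = 33, c[0] = 11; result = False)

[33, 12, 3]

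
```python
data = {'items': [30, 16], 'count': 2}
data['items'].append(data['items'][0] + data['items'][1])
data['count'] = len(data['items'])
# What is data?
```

After line 1: data = {'items': [30, 16], 'count': 2}
After line 2 (append 30 + 16 = 46): data = {'items': [30, 16, 46], 'count': 2}
After line 3 (count = len(items) = 3): data = {'items': [30, 16, 46], 'count': 3}

{'items': [30, 16, 46], 'count': 3}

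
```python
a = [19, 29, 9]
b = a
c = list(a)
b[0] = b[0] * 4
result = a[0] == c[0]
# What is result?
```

After line 1: a = [19, 29, 9]
After line 2 (b = a, alias): a = [19, 29, 9], b = [19, 29, 9]
After line 3 (c = list(a) is a copy, new object): c = [19, 29, 9]
After line 4 (b[0] = 19 * 4 = 76; mutates shared a/b): a = b = [76, 29, 9], c = [19, 29, 9]
After line 5 (a[0] = 76, c[0] = 19; result = False)

False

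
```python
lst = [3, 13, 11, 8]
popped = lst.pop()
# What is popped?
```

8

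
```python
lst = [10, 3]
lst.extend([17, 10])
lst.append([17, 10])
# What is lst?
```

After line 1: lst = [10, 3]
After line 2 (extend unpacks [17, 10]): lst = [10, 3, 17, 10]
After line 3 (append adds [17, 10] as single element): lst = [10, 3, 17, 10, [17, 10]]

[10, 3, 17, 10, [17, 10]]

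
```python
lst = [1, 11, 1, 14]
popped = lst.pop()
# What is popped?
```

14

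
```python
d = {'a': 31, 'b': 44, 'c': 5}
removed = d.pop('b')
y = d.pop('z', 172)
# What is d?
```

After line 1: d = {'a': 31, 'b': 44, 'c': 5}
After line 2 (pop 'b' returns 44): d = {'a': 31, 'c': 5}, removed = 44
After line 3 (pop 'z' missing, returns default 172): d = {'a': 31, 'c': 5}, y = 172

{'a': 31, 'c': 5}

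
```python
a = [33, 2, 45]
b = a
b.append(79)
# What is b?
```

After line 1: a = [33, 2, 45]
After line 2 (b = a is an alias, same object): a = [33, 2, 45], b = [33, 2, 45]
After line 3 (b.append mutates the shared list): a = [33, 2, 45, 79], b = [33, 2, 45, 79]

[33, 2, 45, 79]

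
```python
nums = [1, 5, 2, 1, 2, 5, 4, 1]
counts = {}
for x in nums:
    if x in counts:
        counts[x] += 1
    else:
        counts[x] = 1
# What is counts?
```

Initial: counts = {}, nums = [1, 5, 2, 1, 2, 5, 4, 1]
See 1: counts = {1: 1}
See 5: counts = {1: 1, 5: 1}
See 2: counts = {1: 1, 5: 1, 2: 1}
See 1: counts = {1: 2, 5: 1, 2: 1}
See 2: counts = {1: 2, 5: 1, 2: 2}
See 5: counts = {1: 2, 5: 2, 2: 2}
See 4: counts = {1: 2, 5: 2, 2: 2, 4: 1}
See 1: counts = {1: 3, 5: 2, 2: 2, 4: 1}

{1: 3, 5: 2, 2: 2, 4: 1}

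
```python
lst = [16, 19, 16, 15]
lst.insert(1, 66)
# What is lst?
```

[16, 66, 19, 16, 15]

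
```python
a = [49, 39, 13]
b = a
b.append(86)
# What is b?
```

After line 1: a = [49, 39, 13]
After line 2 (b = a is an alias, same object): a = [49, 39, 13], b = [49, 39, 13]
After line 3 (b.append mutates the shared list): a = [49, 39, 13, 86], b = [49, 39, 13, 86]

[49, 39, 13, 86]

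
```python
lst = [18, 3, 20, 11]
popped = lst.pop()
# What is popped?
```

11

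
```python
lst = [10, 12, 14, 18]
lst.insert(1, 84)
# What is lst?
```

[10, 84, 12, 14, 18]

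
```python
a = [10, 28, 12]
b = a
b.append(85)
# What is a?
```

After line 1: a = [10, 28, 12]
After line 2 (b = a is an alias, same object): a = [10, 28, 12], b = [10, 28, 12]
After line 3 (b.append mutates the shared list): a = [10, 28, 12, 85], b = [10, 28, 12, 85]

[10, 28, 12, 85]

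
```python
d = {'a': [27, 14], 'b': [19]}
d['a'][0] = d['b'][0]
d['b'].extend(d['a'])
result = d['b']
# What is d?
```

After line 1: d = {'a': [27, 14], 'b': [19]}
After line 2 (a[0] = b[0] = 19): d = {'a': [19, 14], 'b': [19]}
After line 3 (b.extend(a) appends [19, 14]): d = {'a': [19, 14], 'b': [19, 19, 14]}
After line 4: result = d['b'] = [19, 19, 14]

{'a': [19, 14], 'b': [19, 19, 14]}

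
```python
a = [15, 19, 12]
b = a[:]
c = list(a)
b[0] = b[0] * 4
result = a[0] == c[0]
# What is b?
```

After line 1: a = [15, 19, 12]
After line 2 (b = a[:], copy): a = [15, 19, 12], b = [15, 19, 12]
After line 3 (c = list(a) is a copy, new object): c = [15, 19, 12]
After line 4 (b[0] = 15 * 4 = 60; only b mutates (copy)): a = [15, 19, 12], b = [60, 19, 12], c = [15, 19, 12]
After line 5 (a[0] = 15, c[0] = 15; result = True)

[60, 19, 12]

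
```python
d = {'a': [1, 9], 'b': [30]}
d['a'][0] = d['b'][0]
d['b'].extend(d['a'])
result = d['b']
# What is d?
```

After line 1: d = {'a': [1, 9], 'b': [30]}
After line 2 (a[0] = b[0] = 30): d = {'a': [30, 9], 'b': [30]}
After line 3 (b.extend(a) appends [30, 9]): d = {'a': [30, 9], 'b': [30, 30, 9]}
After line 4: result = d['b'] = [30, 30, 9]

{'a': [30, 9], 'b': [30, 30, 9]}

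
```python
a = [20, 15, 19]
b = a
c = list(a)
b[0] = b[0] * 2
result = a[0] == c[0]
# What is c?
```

After line 1: a = [20, 15, 19]
After line 2 (b = a, alias): a = [20, 15, 19], b = [20, 15, 19]
After line 3 (c = list(a) is a copy, new object): c = [20, 15, 19]
After line 4 (b[0] = 20 * 2 = 40; mutates shared a/b): a = b = [40, 15, 19], c = [20, 15, 19]
After line 5 (a[0] = 40, c[0] = 20; result = False)

[20, 15, 19]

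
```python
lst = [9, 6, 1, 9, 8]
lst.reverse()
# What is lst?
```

[8, 9, 1, 6, 9]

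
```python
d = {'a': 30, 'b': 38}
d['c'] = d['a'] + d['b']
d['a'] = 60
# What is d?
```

After line 1: d = {'a': 30, 'b': 38}
After line 2 (d['c'] = 30 + 38): d = {'a': 30, 'b': 38, 'c': 68}
After line 3: d = {'a': 60, 'b': 38, 'c': 68}

{'a': 60, 'b': 38, 'c': 68}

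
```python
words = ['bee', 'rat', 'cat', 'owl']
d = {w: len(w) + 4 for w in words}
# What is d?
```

{'bee': 7, 'rat': 7, 'cat': 7, 'owl': 7}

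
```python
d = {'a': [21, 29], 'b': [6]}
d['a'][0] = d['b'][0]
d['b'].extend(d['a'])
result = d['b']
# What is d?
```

After line 1: d = {'a': [21, 29], 'b': [6]}
After line 2 (a[0] = b[0] = 6): d = {'a': [6, 29], 'b': [6]}
After line 3 (b.extend(a) appends [6, 29]): d = {'a': [6, 29], 'b': [6, 6, 29]}
After line 4: result = d['b'] = [6, 6, 29]

{'a': [6, 29], 'b': [6, 6, 29]}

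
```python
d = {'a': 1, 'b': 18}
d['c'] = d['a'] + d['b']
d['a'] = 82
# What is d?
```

After line 1: d = {'a': 1, 'b': 18}
After line 2 (d['c'] = 1 + 18): d = {'a': 1, 'b': 18, 'c': 19}
After line 3: d = {'a': 82, 'b': 18, 'c': 19}

{'a': 82, 'b': 18, 'c': 19}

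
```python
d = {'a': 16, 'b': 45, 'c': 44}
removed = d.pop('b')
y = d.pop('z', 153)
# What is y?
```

After line 1: d = {'a': 16, 'b': 45, 'c': 44}
After line 2 (pop 'b' returns 45): d = {'a': 16, 'c': 44}, removed = 45
After line 3 (pop 'z' missing, returns default 153): d = {'a': 16, 'c': 44}, y = 153

153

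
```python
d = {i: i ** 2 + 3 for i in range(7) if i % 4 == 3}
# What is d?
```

{3: 12}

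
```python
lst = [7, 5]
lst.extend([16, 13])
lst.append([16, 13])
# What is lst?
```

After line 1: lst = [7, 5]
After line 2 (extend unpacks [16, 13]): lst = [7, 5, 16, 13]
After line 3 (append adds [16, 13] as single element): lst = [7, 5, 16, 13, [16, 13]]

[7, 5, 16, 13, [16, 13]]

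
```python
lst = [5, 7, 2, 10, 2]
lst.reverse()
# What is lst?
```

[2, 10, 2, 7, 5]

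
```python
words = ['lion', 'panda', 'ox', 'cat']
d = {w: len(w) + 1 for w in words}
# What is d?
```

{'lion': 5, 'panda': 6, 'ox': 3, 'cat': 4}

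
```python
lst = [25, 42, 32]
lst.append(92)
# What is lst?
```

[25, 42, 32, 92]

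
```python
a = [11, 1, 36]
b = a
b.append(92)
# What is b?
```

After line 1: a = [11, 1, 36]
After line 2 (b = a is an alias, same object): a = [11, 1, 36], b = [11, 1, 36]
After line 3 (b.append mutates the shared list): a = [11, 1, 36, 92], b = [11, 1, 36, 92]

[11, 1, 36, 92]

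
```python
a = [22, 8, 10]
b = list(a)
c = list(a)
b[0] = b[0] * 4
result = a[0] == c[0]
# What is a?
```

After line 1: a = [22, 8, 10]
After line 2 (b = list(a), copy): a = [22, 8, 10], b = [22, 8, 10]
After line 3 (c = list(a) is a copy, new object): c = [22, 8, 10]
After line 4 (b[0] = 22 * 4 = 88; only b mutates (copy)): a = [22, 8, 10], b = [88, 8, 10], c = [22, 8, 10]
After line 5 (a[0] = 22, c[0] = 22; result = True)

[22, 8, 10]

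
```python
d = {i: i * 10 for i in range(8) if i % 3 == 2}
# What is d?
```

{2: 20, 5: 50}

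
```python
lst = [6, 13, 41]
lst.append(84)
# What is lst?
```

[6, 13, 41, 84]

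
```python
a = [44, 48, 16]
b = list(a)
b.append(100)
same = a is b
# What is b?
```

After line 1: a = [44, 48, 16]
After line 2 (b = list(a) is a shallow copy, new object): a = [44, 48, 16], b = [44, 48, 16]
After line 3 (append only mutates b): a = [44, 48, 16], b = [44, 48, 16, 100]
After line 4 (same = a is b; different objects -> False): same = False

[44, 48, 16, 100]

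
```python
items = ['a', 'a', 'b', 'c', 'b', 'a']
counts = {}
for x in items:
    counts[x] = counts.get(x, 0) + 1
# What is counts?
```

Initial: counts = {}, items = ['a', 'a', 'b', 'c', 'b', 'a']
See 'a': counts = {'a': 1}
See 'a': counts = {'a': 2}
See 'b': counts = {'a': 2, 'b': 1}
See 'c': counts = {'a': 2, 'b': 1, 'c': 1}
See 'b': counts = {'a': 2, 'b': 2, 'c': 1}
See 'a': counts = {'a': 3, 'b': 2, 'c': 1}

{'a': 3, 'b': 2, 'c': 1}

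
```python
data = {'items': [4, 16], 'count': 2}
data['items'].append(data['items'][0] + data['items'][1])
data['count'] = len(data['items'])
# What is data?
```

After line 1: data = {'items': [4, 16], 'count': 2}
After line 2 (append 4 + 16 = 20): data = {'items': [4, 16, 20], 'count': 2}
After line 3 (count = len(items) = 3): data = {'items': [4, 16, 20], 'count': 3}

{'items': [4, 16, 20], 'count': 3}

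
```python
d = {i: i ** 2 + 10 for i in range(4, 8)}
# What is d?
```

{4: 26, 5: 35, 6: 46, 7: 59}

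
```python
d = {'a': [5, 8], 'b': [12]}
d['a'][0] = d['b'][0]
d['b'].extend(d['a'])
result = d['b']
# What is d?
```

After line 1: d = {'a': [5, 8], 'b': [12]}
After line 2 (a[0] = b[0] = 12): d = {'a': [12, 8], 'b': [12]}
After line 3 (b.extend(a) appends [12, 8]): d = {'a': [12, 8], 'b': [12, 12, 8]}
After line 4: result = d['b'] = [12, 12, 8]

{'a': [12, 8], 'b': [12, 12, 8]}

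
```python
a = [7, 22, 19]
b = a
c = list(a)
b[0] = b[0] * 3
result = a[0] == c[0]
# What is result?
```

After line 1: a = [7, 22, 19]
After line 2 (b = a, alias): a = [7, 22, 19], b = [7, 22, 19]
After line 3 (c = list(a) is a copy, new object): c = [7, 22, 19]
After line 4 (b[0] = 7 * 3 = 21; mutates shared a/b): a = b = [21, 22, 19], c = [7, 22, 19]
After line 5 (a[0] = 21, c[0] = 7; result = False)

False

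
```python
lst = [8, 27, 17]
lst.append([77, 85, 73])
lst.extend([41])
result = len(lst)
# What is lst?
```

After line 1: lst = [8, 27, 17]
After line 2 (append adds [77, 85, 73] as single element): lst = [8, 27, 17, [77, 85, 73]]
After line 3 (extend unpacks [41], adds 41): lst = [8, 27, 17, [77, 85, 73], 41]
After line 4: result = len(lst) = 5

[8, 27, 17, [77, 85, 73], 41]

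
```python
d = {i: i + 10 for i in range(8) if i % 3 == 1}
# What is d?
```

{1: 11, 4: 14, 7: 17}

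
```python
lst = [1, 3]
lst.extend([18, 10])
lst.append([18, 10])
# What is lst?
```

After line 1: lst = [1, 3]
After line 2 (extend unpacks [18, 10]): lst = [1, 3, 18, 10]
After line 3 (append adds [18, 10] as single element): lst = [1, 3, 18, 10, [18, 10]]

[1, 3, 18, 10, [18, 10]]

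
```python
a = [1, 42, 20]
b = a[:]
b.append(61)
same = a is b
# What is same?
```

After line 1: a = [1, 42, 20]
After line 2 (b = a[:] is a shallow copy, new object): a = [1, 42, 20], b = [1, 42, 20]
After line 3 (append only mutates b): a = [1, 42, 20], b = [1, 42, 20, 61]
After line 4 (same = a is b; different objects -> False): same = False

False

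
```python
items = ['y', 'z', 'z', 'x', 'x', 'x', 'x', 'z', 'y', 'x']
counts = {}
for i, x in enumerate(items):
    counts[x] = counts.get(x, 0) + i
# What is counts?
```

Initial: counts = {}, items = ['y', 'z', 'z', 'x', 'x', 'x', 'x', 'z', 'y', 'x']
i=0, x='y': counts = {'y': 0}
i=1, x='z': counts = {'y': 0, 'z': 1}
i=2, x='z': counts = {'y': 0, 'z': 3}
i=3, x='x': counts = {'y': 0, 'z': 3, 'x': 3}
i=4, x='x': counts = {'y': 0, 'z': 3, 'x': 7}
i=5, x='x': counts = {'y': 0, 'z': 3, 'x': 12}
i=6, x='x': counts = {'y': 0, 'z': 3, 'x': 18}
i=7, x='z': counts = {'y': 0, 'z': 10, 'x': 18}
i=8, x='y': counts = {'y': 8, 'z': 10, 'x': 18}
i=9, x='x': counts = {'y': 8, 'z': 10, 'x': 27}

{'y': 8, 'z': 10, 'x': 27}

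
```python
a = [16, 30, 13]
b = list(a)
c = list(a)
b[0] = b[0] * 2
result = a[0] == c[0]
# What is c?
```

After line 1: a = [16, 30, 13]
After line 2 (b = list(a), copy): a = [16, 30, 13], b = [16, 30, 13]
After line 3 (c = list(a) is a copy, new object): c = [16, 30, 13]
After line 4 (b[0] = 16 * 2 = 32; only b mutates (copy)): a = [16, 30, 13], b = [32, 30, 13], c = [16, 30, 13]
After line 5 (a[0] = 16, c[0] = 16; result = True)

[16, 30, 13]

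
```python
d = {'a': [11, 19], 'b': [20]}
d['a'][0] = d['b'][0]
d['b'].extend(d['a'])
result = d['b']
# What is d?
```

After line 1: d = {'a': [11, 19], 'b': [20]}
After line 2 (a[0] = b[0] = 20): d = {'a': [20, 19], 'b': [20]}
After line 3 (b.extend(a) appends [20, 19]): d = {'a': [20, 19], 'b': [20, 20, 19]}
After line 4: result = d['b'] = [20, 20, 19]

{'a': [20, 19], 'b': [20, 20, 19]}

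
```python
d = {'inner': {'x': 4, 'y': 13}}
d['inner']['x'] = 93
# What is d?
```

After line 1: d = {'inner': {'x': 4, 'y': 13}}
After line 2 (inner x overwritten): d = {'inner': {'x': 93, 'y': 13}}

{'inner': {'x': 93, 'y': 13}}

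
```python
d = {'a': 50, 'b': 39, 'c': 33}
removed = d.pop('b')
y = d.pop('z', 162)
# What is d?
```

After line 1: d = {'a': 50, 'b': 39, 'c': 33}
After line 2 (pop 'b' returns 39): d = {'a': 50, 'c': 33}, removed = 39
After line 3 (pop 'z' missing, returns default 162): d = {'a': 50, 'c': 33}, y = 162

{'a': 50, 'c': 33}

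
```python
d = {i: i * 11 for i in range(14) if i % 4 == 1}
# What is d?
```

{1: 11, 5: 55, 9: 99, 13: 143}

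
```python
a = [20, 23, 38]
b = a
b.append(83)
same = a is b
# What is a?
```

After line 1: a = [20, 23, 38]
After line 2 (b = a is an alias, same object): a = [20, 23, 38], b = [20, 23, 38]
After line 3 (b.append mutates the shared list): a = [20, 23, 38, 83], b = [20, 23, 38, 83]
After line 4 (same = a is b; same object -> True): same = True

[20, 23, 38, 83]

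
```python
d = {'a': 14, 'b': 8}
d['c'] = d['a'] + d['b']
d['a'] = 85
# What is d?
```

After line 1: d = {'a': 14, 'b': 8}
After line 2 (d['c'] = 14 + 8): d = {'a': 14, 'b': 8, 'c': 22}
After line 3: d = {'a': 85, 'b': 8, 'c': 22}

{'a': 85, 'b': 8, 'c': 22}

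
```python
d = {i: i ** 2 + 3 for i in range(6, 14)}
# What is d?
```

{6: 39, 7: 52, 8: 67, 9: 84, 10: 103, 11: 124, 12: 147, 13: 172}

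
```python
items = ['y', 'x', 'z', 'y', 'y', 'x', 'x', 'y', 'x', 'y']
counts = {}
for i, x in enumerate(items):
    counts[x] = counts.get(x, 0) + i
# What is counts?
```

Initial: counts = {}, items = ['y', 'x', 'z', 'y', 'y', 'x', 'x', 'y', 'x', 'y']
i=0, x='y': counts = {'y': 0}
i=1, x='x': counts = {'y': 0, 'x': 1}
i=2, x='z': counts = {'y': 0, 'x': 1, 'z': 2}
i=3, x='y': counts = {'y': 3, 'x': 1, 'z': 2}
i=4, x='y': counts = {'y': 7, 'x': 1, 'z': 2}
i=5, x='x': counts = {'y': 7, 'x': 6, 'z': 2}
i=6, x='x': counts = {'y': 7, 'x': 12, 'z': 2}
i=7, x='y': counts = {'y': 14, 'x': 12, 'z': 2}
i=8, x='x': counts = {'y': 14, 'x': 20, 'z': 2}
i=9, x='y': counts = {'y': 23, 'x': 20, 'z': 2}

{'y': 23, 'x': 20, 'z': 2}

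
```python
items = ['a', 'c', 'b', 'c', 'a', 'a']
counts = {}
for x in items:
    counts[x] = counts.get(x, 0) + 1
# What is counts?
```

Initial: counts = {}, items = ['a', 'c', 'b', 'c', 'a', 'a']
See 'a': counts = {'a': 1}
See 'c': counts = {'a': 1, 'c': 1}
See 'b': counts = {'a': 1, 'c': 1, 'b': 1}
See 'c': counts = {'a': 1, 'c': 2, 'b': 1}
See 'a': counts = {'a': 2, 'c': 2, 'b': 1}
See 'a': counts = {'a': 3, 'c': 2, 'b': 1}

{'a': 3, 'c': 2, 'b': 1}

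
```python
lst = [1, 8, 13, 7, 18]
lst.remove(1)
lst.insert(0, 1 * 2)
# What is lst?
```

After line 1: lst = [1, 8, 13, 7, 18]
After line 2 (remove first 1): lst = [8, 13, 7, 18]
After line 3 (insert 2 at index 0): lst = [2, 8, 13, 7, 18]

[2, 8, 13, 7, 18]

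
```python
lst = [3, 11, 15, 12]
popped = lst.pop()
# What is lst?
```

[3, 11, 15]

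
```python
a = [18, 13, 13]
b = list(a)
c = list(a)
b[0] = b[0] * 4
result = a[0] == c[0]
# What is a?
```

After line 1: a = [18, 13, 13]
After line 2 (b = list(a), copy): a = [18, 13, 13], b = [18, 13, 13]
After line 3 (c = list(a) is a copy, new object): c = [18, 13, 13]
After line 4 (b[0] = 18 * 4 = 72; only b mutates (copy)): a = [18, 13, 13], b = [72, 13, 13], c = [18, 13, 13]
After line 5 (a[0] = 18, c[0] = 18; result = True)

[18, 13, 13]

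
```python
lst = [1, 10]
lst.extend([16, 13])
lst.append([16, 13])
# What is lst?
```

After line 1: lst = [1, 10]
After line 2 (extend unpacks [16, 13]): lst = [1, 10, 16, 13]
After line 3 (append adds [16, 13] as single element): lst = [1, 10, 16, 13, [16, 13]]

[1, 10, 16, 13, [16, 13]]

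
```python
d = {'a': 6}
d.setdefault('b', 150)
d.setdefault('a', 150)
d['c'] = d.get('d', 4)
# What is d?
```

After line 1: d = {'a': 6}
After line 2 (setdefault adds 'b'=150): d = {'a': 6, 'b': 150}
After line 3 (setdefault 'a' no-op, already exists): d = {'a': 6, 'b': 150}
After line 4 (get('d', 4) returns default since 'd' not in d): d = {'a': 6, 'b': 150, 'c': 4}

{'a': 6, 'b': 150, 'c': 4}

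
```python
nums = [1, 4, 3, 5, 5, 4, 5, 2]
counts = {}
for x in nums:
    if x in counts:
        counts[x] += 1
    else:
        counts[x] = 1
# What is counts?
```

Initial: counts = {}, nums = [1, 4, 3, 5, 5, 4, 5, 2]
See 1: counts = {1: 1}
See 4: counts = {1: 1, 4: 1}
See 3: counts = {1: 1, 4: 1, 3: 1}
See 5: counts = {1: 1, 4: 1, 3: 1, 5: 1}
See 5: counts = {1: 1, 4: 1, 3: 1, 5: 2}
See 4: counts = {1: 1, 4: 2, 3: 1, 5: 2}
See 5: counts = {1: 1, 4: 2, 3: 1, 5: 3}
See 2: counts = {1: 1, 4: 2, 3: 1, 5: 3, 2: 1}

{1: 1, 4: 2, 3: 1, 5: 3, 2: 1}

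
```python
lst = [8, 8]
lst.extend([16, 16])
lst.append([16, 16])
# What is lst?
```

After line 1: lst = [8, 8]
After line 2 (extend unpacks [16, 16]): lst = [8, 8, 16, 16]
After line 3 (append adds [16, 16] as single element): lst = [8, 8, 16, 16, [16, 16]]

[8, 8, 16, 16, [16, 16]]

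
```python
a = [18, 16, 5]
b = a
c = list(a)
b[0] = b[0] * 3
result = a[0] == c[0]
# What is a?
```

After line 1: a = [18, 16, 5]
After line 2 (b = a, alias): a = [18, 16, 5], b = [18, 16, 5]
After line 3 (c = list(a) is a copy, new object): c = [18, 16, 5]
After line 4 (b[0] = 18 * 3 = 54; mutates shared a/b): a = b = [54, 16, 5], c = [18, 16, 5]
After line 5 (a[0] = 54, c[0] = 18; result = False)

[54, 16, 5]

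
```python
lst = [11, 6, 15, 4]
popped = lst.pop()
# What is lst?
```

[11, 6, 15]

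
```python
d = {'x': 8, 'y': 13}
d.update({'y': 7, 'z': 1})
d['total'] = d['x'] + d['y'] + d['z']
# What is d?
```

After line 1: d = {'x': 8, 'y': 13}
After line 2 (y overwritten, z added): d = {'x': 8, 'y': 7, 'z': 1}
After line 3 (total = 8 + 7 + 1 = 16): d = {'x': 8, 'y': 7, 'z': 1, 'total': 16}

{'x': 8, 'y': 7, 'z': 1, 'total': 16}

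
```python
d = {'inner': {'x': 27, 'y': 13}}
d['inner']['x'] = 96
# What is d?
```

After line 1: d = {'inner': {'x': 27, 'y': 13}}
After line 2 (inner x overwritten): d = {'inner': {'x': 96, 'y': 13}}

{'inner': {'x': 96, 'y': 13}}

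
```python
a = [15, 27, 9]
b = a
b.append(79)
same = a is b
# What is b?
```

After line 1: a = [15, 27, 9]
After line 2 (b = a is an alias, same object): a = [15, 27, 9], b = [15, 27, 9]
After line 3 (b.append mutates the shared list): a = [15, 27, 9, 79], b = [15, 27, 9, 79]
After line 4 (same = a is b; same object -> True): same = True

[15, 27, 9, 79]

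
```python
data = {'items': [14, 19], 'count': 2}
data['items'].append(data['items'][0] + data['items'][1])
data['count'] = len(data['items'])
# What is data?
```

After line 1: data = {'items': [14, 19], 'count': 2}
After line 2 (append 14 + 19 = 33): data = {'items': [14, 19, 33], 'count': 2}
After line 3 (count = len(items) = 3): data = {'items': [14, 19, 33], 'count': 3}

{'items': [14, 19, 33], 'count': 3}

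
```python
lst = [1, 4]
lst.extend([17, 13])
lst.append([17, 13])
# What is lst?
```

After line 1: lst = [1, 4]
After line 2 (extend unpacks [17, 13]): lst = [1, 4, 17, 13]
After line 3 (append adds [17, 13] as single element): lst = [1, 4, 17, 13, [17, 13]]

[1, 4, 17, 13, [17, 13]]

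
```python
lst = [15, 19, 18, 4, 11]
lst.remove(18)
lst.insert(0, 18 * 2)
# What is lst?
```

After line 1: lst = [15, 19, 18, 4, 11]
After line 2 (remove first 18): lst = [15, 19, 4, 11]
After line 3 (insert 36 at index 0): lst = [36, 15, 19, 4, 11]

[36, 15, 19, 4, 11]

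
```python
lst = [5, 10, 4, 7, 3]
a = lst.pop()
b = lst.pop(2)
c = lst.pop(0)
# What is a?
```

After line 1: lst = [5, 10, 4, 7, 3]
After line 2 (pop() -> a = 3): lst = [5, 10, 4, 7]
After line 3 (pop(2) -> b = 4): lst = [5, 10, 7]
After line 4 (pop(0) -> c = 5): lst = [10, 7]

3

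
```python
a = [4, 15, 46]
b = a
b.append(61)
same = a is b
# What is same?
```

After line 1: a = [4, 15, 46]
After line 2 (b = a is an alias, same object): a = [4, 15, 46], b = [4, 15, 46]
After line 3 (b.append mutates the shared list): a = [4, 15, 46, 61], b = [4, 15, 46, 61]
After line 4 (same = a is b; same object -> True): same = True

True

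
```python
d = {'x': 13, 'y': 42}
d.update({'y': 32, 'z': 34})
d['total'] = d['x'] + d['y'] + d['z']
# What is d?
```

After line 1: d = {'x': 13, 'y': 42}
After line 2 (y overwritten, z added): d = {'x': 13, 'y': 32, 'z': 34}
After line 3 (total = 13 + 32 + 34 = 79): d = {'x': 13, 'y': 32, 'z': 34, 'total': 79}

{'x': 13, 'y': 32, 'z': 34, 'total': 79}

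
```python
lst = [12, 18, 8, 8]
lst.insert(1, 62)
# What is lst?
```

[12, 62, 18, 8, 8]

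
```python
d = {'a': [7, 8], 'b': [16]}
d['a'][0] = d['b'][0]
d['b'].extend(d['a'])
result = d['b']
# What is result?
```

After line 1: d = {'a': [7, 8], 'b': [16]}
After line 2 (a[0] = b[0] = 16): d = {'a': [16, 8], 'b': [16]}
After line 3 (b.extend(a) appends [16, 8]): d = {'a': [16, 8], 'b': [16, 16, 8]}
After line 4: result = d['b'] = [16, 16, 8]

[16, 16, 8]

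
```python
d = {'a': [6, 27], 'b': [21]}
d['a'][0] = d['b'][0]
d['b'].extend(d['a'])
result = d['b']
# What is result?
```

After line 1: d = {'a': [6, 27], 'b': [21]}
After line 2 (a[0] = b[0] = 21): d = {'a': [21, 27], 'b': [21]}
After line 3 (b.extend(a) appends [21, 27]): d = {'a': [21, 27], 'b': [21, 21, 27]}
After line 4: result = d['b'] = [21, 21, 27]

[21, 21, 27]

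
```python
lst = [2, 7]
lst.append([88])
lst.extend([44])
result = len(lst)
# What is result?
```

After line 1: lst = [2, 7]
After line 2 (append adds [88] as single element): lst = [2, 7, [88]]
After line 3 (extend unpacks [44], adds 44): lst = [2, 7, [88], 44]
After line 4: result = len(lst) = 4

4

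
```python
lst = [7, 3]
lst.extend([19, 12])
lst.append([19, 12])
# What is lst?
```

After line 1: lst = [7, 3]
After line 2 (extend unpacks [19, 12]): lst = [7, 3, 19, 12]
After line 3 (append adds [19, 12] as single element): lst = [7, 3, 19, 12, [19, 12]]

[7, 3, 19, 12, [19, 12]]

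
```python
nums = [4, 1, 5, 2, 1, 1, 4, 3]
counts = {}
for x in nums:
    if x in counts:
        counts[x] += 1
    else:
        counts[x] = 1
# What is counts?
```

Initial: counts = {}, nums = [4, 1, 5, 2, 1, 1, 4, 3]
See 4: counts = {4: 1}
See 1: counts = {4: 1, 1: 1}
See 5: counts = {4: 1, 1: 1, 5: 1}
See 2: counts = {4: 1, 1: 1, 5: 1, 2: 1}
See 1: counts = {4: 1, 1: 2, 5: 1, 2: 1}
See 1: counts = {4: 1, 1: 3, 5: 1, 2: 1}
See 4: counts = {4: 2, 1: 3, 5: 1, 2: 1}
See 3: counts = {4: 2, 1: 3, 5: 1, 2: 1, 3: 1}

{4: 2, 1: 3, 5: 1, 2: 1, 3: 1}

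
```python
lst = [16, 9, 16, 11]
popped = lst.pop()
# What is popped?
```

11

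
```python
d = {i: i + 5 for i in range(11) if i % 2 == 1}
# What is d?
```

{1: 6, 3: 8, 5: 10, 7: 12, 9: 14}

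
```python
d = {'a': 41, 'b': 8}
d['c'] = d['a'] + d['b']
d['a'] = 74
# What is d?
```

After line 1: d = {'a': 41, 'b': 8}
After line 2 (d['c'] = 41 + 8): d = {'a': 41, 'b': 8, 'c': 49}
After line 3: d = {'a': 74, 'b': 8, 'c': 49}

{'a': 74, 'b': 8, 'c': 49}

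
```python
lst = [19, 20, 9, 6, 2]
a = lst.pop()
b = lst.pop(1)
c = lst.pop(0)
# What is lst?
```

After line 1: lst = [19, 20, 9, 6, 2]
After line 2 (pop() -> a = 2): lst = [19, 20, 9, 6]
After line 3 (pop(1) -> b = 20): lst = [19, 9, 6]
After line 4 (pop(0) -> c = 19): lst = [9, 6]

[9, 6]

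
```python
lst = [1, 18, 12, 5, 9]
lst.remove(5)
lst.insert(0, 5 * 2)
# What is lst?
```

After line 1: lst = [1, 18, 12, 5, 9]
After line 2 (remove first 5): lst = [1, 18, 12, 9]
After line 3 (insert 10 at index 0): lst = [10, 1, 18, 12, 9]

[10, 1, 18, 12, 9]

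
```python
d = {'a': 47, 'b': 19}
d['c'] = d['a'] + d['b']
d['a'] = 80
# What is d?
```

After line 1: d = {'a': 47, 'b': 19}
After line 2 (d['c'] = 47 + 19): d = {'a': 47, 'b': 19, 'c': 66}
After line 3: d = {'a': 80, 'b': 19, 'c': 66}

{'a': 80, 'b': 19, 'c': 66}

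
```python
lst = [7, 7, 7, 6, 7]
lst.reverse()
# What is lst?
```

[7, 6, 7, 7, 7]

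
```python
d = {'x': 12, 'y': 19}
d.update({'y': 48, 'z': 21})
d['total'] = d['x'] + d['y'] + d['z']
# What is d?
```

After line 1: d = {'x': 12, 'y': 19}
After line 2 (y overwritten, z added): d = {'x': 12, 'y': 48, 'z': 21}
After line 3 (total = 12 + 48 + 21 = 81): d = {'x': 12, 'y': 48, 'z': 21, 'total': 81}

{'x': 12, 'y': 48, 'z': 21, 'total': 81}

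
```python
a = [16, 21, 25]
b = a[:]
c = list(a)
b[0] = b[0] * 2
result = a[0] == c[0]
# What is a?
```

After line 1: a = [16, 21, 25]
After line 2 (b = a[:], copy): a = [16, 21, 25], b = [16, 21, 25]
After line 3 (c = list(a) is a copy, new object): c = [16, 21, 25]
After line 4 (b[0] = 16 * 2 = 32; only b mutates (copy)): a = [16, 21, 25], b = [32, 21, 25], c = [16, 21, 25]
After line 5 (a[0] = 16, c[0] = 16; result = True)

[16, 21, 25]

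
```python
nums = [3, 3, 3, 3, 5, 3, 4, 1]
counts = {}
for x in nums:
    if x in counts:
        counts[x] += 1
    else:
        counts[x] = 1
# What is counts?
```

Initial: counts = {}, nums = [3, 3, 3, 3, 5, 3, 4, 1]
See 3: counts = {3: 1}
See 3: counts = {3: 2}
See 3: counts = {3: 3}
See 3: counts = {3: 4}
See 5: counts = {3: 4, 5: 1}
See 3: counts = {3: 5, 5: 1}
See 4: counts = {3: 5, 5: 1, 4: 1}
See 1: counts = {3: 5, 5: 1, 4: 1, 1: 1}

{3: 5, 5: 1, 4: 1, 1: 1}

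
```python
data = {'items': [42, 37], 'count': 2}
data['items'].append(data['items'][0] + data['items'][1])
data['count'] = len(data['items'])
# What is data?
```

After line 1: data = {'items': [42, 37], 'count': 2}
After line 2 (append 42 + 37 = 79): data = {'items': [42, 37, 79], 'count': 2}
After line 3 (count = len(items) = 3): data = {'items': [42, 37, 79], 'count': 3}

{'items': [42, 37, 79], 'count': 3}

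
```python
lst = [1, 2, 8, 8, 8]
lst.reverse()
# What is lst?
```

[8, 8, 8, 2, 1]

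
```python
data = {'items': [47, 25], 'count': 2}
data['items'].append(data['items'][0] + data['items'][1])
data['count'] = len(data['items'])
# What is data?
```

After line 1: data = {'items': [47, 25], 'count': 2}
After line 2 (append 47 + 25 = 72): data = {'items': [47, 25, 72], 'count': 2}
After line 3 (count = len(items) = 3): data = {'items': [47, 25, 72], 'count': 3}

{'items': [47, 25, 72], 'count': 3}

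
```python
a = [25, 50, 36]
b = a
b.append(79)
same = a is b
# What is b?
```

After line 1: a = [25, 50, 36]
After line 2 (b = a is an alias, same object): a = [25, 50, 36], b = [25, 50, 36]
After line 3 (b.append mutates the shared list): a = [25, 50, 36, 79], b = [25, 50, 36, 79]
After line 4 (same = a is b; same object -> True): same = True

[25, 50, 36, 79]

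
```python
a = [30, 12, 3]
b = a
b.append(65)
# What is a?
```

After line 1: a = [30, 12, 3]
After line 2 (b = a is an alias, same object): a = [30, 12, 3], b = [30, 12, 3]
After line 3 (b.append mutates the shared list): a = [30, 12, 3, 65], b = [30, 12, 3, 65]

[30, 12, 3, 65]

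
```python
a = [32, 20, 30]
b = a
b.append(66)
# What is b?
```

After line 1: a = [32, 20, 30]
After line 2 (b = a is an alias, same object): a = [32, 20, 30], b = [32, 20, 30]
After line 3 (b.append mutates the shared list): a = [32, 20, 30, 66], b = [32, 20, 30, 66]

[32, 20, 30, 66]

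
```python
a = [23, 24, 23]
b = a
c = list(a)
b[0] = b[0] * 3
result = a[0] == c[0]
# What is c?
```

After line 1: a = [23, 24, 23]
After line 2 (b = a, alias): a = [23, 24, 23], b = [23, 24, 23]
After line 3 (c = list(a) is a copy, new object): c = [23, 24, 23]
After line 4 (b[0] = 23 * 3 = 69; mutates shared a/b): a = b = [69, 24, 23], c = [23, 24, 23]
After line 5 (a[0] = 69, c[0] = 23; result = False)

[23, 24, 23]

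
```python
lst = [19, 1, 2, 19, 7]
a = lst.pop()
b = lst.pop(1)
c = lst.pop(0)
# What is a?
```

After line 1: lst = [19, 1, 2, 19, 7]
After line 2 (pop() -> a = 7): lst = [19, 1, 2, 19]
After line 3 (pop(1) -> b = 1): lst = [19, 2, 19]
After line 4 (pop(0) -> c = 19): lst = [2, 19]

7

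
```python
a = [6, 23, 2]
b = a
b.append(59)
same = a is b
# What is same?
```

After line 1: a = [6, 23, 2]
After line 2 (b = a is an alias, same object): a = [6, 23, 2], b = [6, 23, 2]
After line 3 (b.append mutates the shared list): a = [6, 23, 2, 59], b = [6, 23, 2, 59]
After line 4 (same = a is b; same object -> True): same = True

True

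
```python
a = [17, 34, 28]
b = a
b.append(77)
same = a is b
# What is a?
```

After line 1: a = [17, 34, 28]
After line 2 (b = a is an alias, same object): a = [17, 34, 28], b = [17, 34, 28]
After line 3 (b.append mutates the shared list): a = [17, 34, 28, 77], b = [17, 34, 28, 77]
After line 4 (same = a is b; same object -> True): same = True

[17, 34, 28, 77]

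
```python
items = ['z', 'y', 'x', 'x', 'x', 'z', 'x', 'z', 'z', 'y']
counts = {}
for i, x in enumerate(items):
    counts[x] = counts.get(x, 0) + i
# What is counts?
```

Initial: counts = {}, items = ['z', 'y', 'x', 'x', 'x', 'z', 'x', 'z', 'z', 'y']
i=0, x='z': counts = {'z': 0}
i=1, x='y': counts = {'z': 0, 'y': 1}
i=2, x='x': counts = {'z': 0, 'y': 1, 'x': 2}
i=3, x='x': counts = {'z': 0, 'y': 1, 'x': 5}
i=4, x='x': counts = {'z': 0, 'y': 1, 'x': 9}
i=5, x='z': counts = {'z': 5, 'y': 1, 'x': 9}
i=6, x='x': counts = {'z': 5, 'y': 1, 'x': 15}
i=7, x='z': counts = {'z': 12, 'y': 1, 'x': 15}
i=8, x='z': counts = {'z': 20, 'y': 1, 'x': 15}
i=9, x='y': counts = {'z': 20, 'y': 10, 'x': 15}

{'z': 20, 'y': 10, 'x': 15}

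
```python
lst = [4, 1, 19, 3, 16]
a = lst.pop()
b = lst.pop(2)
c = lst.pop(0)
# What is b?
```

After line 1: lst = [4, 1, 19, 3, 16]
After line 2 (pop() -> a = 16): lst = [4, 1, 19, 3]
After line 3 (pop(2) -> b = 19): lst = [4, 1, 3]
After line 4 (pop(0) -> c = 4): lst = [1, 3]

19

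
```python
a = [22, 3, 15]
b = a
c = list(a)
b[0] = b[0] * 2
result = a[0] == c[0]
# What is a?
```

After line 1: a = [22, 3, 15]
After line 2 (b = a, alias): a = [22, 3, 15], b = [22, 3, 15]
After line 3 (c = list(a) is a copy, new object): c = [22, 3, 15]
After line 4 (b[0] = 22 * 2 = 44; mutates shared a/b): a = b = [44, 3, 15], c = [22, 3, 15]
After line 5 (a[0] = 44, c[0] = 22; result = False)

[44, 3, 15]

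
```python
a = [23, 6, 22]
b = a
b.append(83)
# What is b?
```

After line 1: a = [23, 6, 22]
After line 2 (b = a is an alias, same object): a = [23, 6, 22], b = [23, 6, 22]
After line 3 (b.append mutates the shared list): a = [23, 6, 22, 83], b = [23, 6, 22, 83]

[23, 6, 22, 83]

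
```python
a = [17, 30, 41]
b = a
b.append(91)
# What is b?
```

After line 1: a = [17, 30, 41]
After line 2 (b = a is an alias, same object): a = [17, 30, 41], b = [17, 30, 41]
After line 3 (b.append mutates the shared list): a = [17, 30, 41, 91], b = [17, 30, 41, 91]

[17, 30, 41, 91]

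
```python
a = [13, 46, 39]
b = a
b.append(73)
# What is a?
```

After line 1: a = [13, 46, 39]
After line 2 (b = a is an alias, same object): a = [13, 46, 39], b = [13, 46, 39]
After line 3 (b.append mutates the shared list): a = [13, 46, 39, 73], b = [13, 46, 39, 73]

[13, 46, 39, 73]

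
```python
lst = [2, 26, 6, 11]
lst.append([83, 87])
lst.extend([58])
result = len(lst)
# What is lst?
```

After line 1: lst = [2, 26, 6, 11]
After line 2 (append adds [83, 87] as single element): lst = [2, 26, 6, 11, [83, 87]]
After line 3 (extend unpacks [58], adds 58): lst = [2, 26, 6, 11, [83, 87], 58]
After line 4: result = len(lst) = 6

[2, 26, 6, 11, [83, 87], 58]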